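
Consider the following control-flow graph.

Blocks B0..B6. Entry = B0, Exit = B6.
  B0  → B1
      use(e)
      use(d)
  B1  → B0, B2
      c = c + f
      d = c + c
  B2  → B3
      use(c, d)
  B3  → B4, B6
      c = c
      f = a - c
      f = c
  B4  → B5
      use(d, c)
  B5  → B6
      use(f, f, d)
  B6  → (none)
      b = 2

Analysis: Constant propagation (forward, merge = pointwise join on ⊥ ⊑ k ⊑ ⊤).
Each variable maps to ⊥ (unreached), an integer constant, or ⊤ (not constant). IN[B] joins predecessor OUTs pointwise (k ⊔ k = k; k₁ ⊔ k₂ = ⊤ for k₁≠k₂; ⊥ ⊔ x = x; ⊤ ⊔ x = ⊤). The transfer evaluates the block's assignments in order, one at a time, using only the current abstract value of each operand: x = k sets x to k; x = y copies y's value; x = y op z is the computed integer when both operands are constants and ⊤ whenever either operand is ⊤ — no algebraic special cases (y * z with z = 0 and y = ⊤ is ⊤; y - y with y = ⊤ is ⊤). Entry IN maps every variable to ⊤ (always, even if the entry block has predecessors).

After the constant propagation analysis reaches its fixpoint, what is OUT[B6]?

Fixpoint table:
  B0:  IN=(all ⊤)  OUT=(all ⊤)
  B1:  IN=(all ⊤)  OUT=(all ⊤)
  B2:  IN=(all ⊤)  OUT=(all ⊤)
  B3:  IN=(all ⊤)  OUT=(all ⊤)
  B4:  IN=(all ⊤)  OUT=(all ⊤)
  B5:  IN=(all ⊤)  OUT=(all ⊤)
  B6:  IN=(all ⊤)  OUT={b:2; rest ⊤}

Merge at B6: IN[B6] = OUT[B3] ⊔ OUT[B5] = {a: ⊤, b: ⊤, c: ⊤, d: ⊤, e: ⊤, f: ⊤}
Applying B6's transfer function to that IN value gives OUT[B6] (row B6 above).

Answer: {a: ⊤, b: 2, c: ⊤, d: ⊤, e: ⊤, f: ⊤}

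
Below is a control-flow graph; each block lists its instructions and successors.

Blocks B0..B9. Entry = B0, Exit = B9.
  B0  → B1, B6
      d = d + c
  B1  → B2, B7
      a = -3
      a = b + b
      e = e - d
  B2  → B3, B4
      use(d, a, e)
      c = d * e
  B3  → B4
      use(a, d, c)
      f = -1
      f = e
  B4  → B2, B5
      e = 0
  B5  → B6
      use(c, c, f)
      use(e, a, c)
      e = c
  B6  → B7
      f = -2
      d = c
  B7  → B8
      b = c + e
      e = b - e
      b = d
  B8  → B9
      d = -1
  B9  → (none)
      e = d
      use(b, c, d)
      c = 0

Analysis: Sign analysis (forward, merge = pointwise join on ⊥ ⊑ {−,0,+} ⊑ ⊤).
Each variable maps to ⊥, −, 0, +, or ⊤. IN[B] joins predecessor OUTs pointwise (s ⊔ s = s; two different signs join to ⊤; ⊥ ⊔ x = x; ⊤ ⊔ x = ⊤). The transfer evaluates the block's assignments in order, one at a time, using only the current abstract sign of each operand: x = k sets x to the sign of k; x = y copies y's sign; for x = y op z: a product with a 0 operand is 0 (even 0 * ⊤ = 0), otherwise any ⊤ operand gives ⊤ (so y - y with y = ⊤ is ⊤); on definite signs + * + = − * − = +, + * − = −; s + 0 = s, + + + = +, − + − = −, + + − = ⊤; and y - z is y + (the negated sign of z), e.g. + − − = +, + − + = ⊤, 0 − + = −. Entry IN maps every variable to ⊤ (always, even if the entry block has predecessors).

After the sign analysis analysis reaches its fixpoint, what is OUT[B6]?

Per-block solution:
  B0:   IN=(all ⊤)   OUT=(all ⊤)
  B1:   IN=(all ⊤)   OUT=(all ⊤)
  B2:   IN=(all ⊤)   OUT=(all ⊤)
  B3:   IN=(all ⊤)   OUT=(all ⊤)
  B4:   IN=(all ⊤)   OUT={e:0; rest ⊤}
  B5:   IN={e:0; rest ⊤}   OUT=(all ⊤)
  B6:   IN=(all ⊤)   OUT={f:-; rest ⊤}
  B7:   IN=(all ⊤)   OUT=(all ⊤)
  B8:   IN=(all ⊤)   OUT={d:-; rest ⊤}
  B9:   IN={d:-; rest ⊤}   OUT={c:0, d:-, e:-; rest ⊤}

Merge at B6: IN[B6] = OUT[B0] ⊔ OUT[B5] = {a: ⊤, b: ⊤, c: ⊤, d: ⊤, e: ⊤, f: ⊤}
Applying B6's transfer function to that IN value gives OUT[B6] (row B6 above).

Answer: {a: ⊤, b: ⊤, c: ⊤, d: ⊤, e: ⊤, f: -}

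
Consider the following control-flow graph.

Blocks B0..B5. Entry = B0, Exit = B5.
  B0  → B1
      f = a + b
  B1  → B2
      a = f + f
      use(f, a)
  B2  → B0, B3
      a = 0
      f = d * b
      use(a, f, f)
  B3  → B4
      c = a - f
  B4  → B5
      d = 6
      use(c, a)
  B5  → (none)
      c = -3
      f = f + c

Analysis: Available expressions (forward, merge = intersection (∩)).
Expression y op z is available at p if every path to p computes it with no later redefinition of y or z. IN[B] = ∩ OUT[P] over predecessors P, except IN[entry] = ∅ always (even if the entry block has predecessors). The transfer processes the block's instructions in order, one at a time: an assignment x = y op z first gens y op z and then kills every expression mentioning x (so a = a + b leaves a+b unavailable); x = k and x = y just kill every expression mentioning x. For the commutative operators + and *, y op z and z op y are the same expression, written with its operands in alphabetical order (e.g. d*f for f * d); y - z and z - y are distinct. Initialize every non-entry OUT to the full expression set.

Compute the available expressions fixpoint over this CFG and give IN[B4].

Answer: {a-f, b*d}

Trace:
Fixpoint table:
  B0:  IN={}  OUT={a+b}
  B1:  IN={a+b}  OUT={f+f}
  B2:  IN={f+f}  OUT={b*d}
  B3:  IN={b*d}  OUT={a-f, b*d}
  B4:  IN={a-f, b*d}  OUT={a-f}
  B5:  IN={a-f}  OUT={}

Merge at B4: IN[B4] = OUT[B3] = {a-f, b*d}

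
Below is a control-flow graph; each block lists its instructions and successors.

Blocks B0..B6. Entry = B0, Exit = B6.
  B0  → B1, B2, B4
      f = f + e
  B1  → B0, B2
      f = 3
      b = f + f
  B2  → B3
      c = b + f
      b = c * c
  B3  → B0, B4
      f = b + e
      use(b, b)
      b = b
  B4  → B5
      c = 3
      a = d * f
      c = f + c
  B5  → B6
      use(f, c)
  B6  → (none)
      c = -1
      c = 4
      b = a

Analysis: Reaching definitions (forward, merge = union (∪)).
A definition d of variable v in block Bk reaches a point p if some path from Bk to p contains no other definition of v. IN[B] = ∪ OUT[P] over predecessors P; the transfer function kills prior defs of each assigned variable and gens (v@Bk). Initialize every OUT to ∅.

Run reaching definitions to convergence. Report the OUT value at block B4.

Answer: {a@B4, b@B1, b@B3, c@B4, f@B0, f@B3}

Derivation:
Converged values:
  B0:   IN={b@B1, b@B3, c@B2, f@B1, f@B3}   OUT={b@B1, b@B3, c@B2, f@B0}
  B1:   IN={b@B1, b@B3, c@B2, f@B0}   OUT={b@B1, c@B2, f@B1}
  B2:   IN={b@B1, b@B3, c@B2, f@B0, f@B1}   OUT={b@B2, c@B2, f@B0, f@B1}
  B3:   IN={b@B2, c@B2, f@B0, f@B1}   OUT={b@B3, c@B2, f@B3}
  B4:   IN={b@B1, b@B3, c@B2, f@B0, f@B3}   OUT={a@B4, b@B1, b@B3, c@B4, f@B0, f@B3}
  B5:   IN={a@B4, b@B1, b@B3, c@B4, f@B0, f@B3}   OUT={a@B4, b@B1, b@B3, c@B4, f@B0, f@B3}
  B6:   IN={a@B4, b@B1, b@B3, c@B4, f@B0, f@B3}   OUT={a@B4, b@B6, c@B6, f@B0, f@B3}

Merge at B4: IN[B4] = OUT[B0] ⊔ OUT[B3] = {b@B1, b@B3, c@B2, f@B0, f@B3}
Applying B4's transfer function to that IN value gives OUT[B4] (row B4 above).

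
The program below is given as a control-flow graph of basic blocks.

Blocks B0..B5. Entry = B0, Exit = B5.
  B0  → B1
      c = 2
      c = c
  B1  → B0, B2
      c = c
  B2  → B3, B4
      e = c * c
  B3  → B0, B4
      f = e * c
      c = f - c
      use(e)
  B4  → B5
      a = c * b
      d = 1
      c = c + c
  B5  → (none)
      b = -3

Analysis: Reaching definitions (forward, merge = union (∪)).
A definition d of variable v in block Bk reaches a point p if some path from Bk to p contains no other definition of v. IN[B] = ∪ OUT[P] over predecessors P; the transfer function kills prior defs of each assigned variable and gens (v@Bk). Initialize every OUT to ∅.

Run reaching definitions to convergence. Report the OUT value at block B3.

Converged values:
  B0: | IN={c@B1, c@B3, e@B2, f@B3} | OUT={c@B0, e@B2, f@B3}
  B1: | IN={c@B0, e@B2, f@B3} | OUT={c@B1, e@B2, f@B3}
  B2: | IN={c@B1, e@B2, f@B3} | OUT={c@B1, e@B2, f@B3}
  B3: | IN={c@B1, e@B2, f@B3} | OUT={c@B3, e@B2, f@B3}
  B4: | IN={c@B1, c@B3, e@B2, f@B3} | OUT={a@B4, c@B4, d@B4, e@B2, f@B3}
  B5: | IN={a@B4, c@B4, d@B4, e@B2, f@B3} | OUT={a@B4, b@B5, c@B4, d@B4, e@B2, f@B3}

Merge at B3: IN[B3] = OUT[B2] = {c@B1, e@B2, f@B3}
Applying B3's transfer function to that IN value gives OUT[B3] (row B3 above).

Answer: {c@B3, e@B2, f@B3}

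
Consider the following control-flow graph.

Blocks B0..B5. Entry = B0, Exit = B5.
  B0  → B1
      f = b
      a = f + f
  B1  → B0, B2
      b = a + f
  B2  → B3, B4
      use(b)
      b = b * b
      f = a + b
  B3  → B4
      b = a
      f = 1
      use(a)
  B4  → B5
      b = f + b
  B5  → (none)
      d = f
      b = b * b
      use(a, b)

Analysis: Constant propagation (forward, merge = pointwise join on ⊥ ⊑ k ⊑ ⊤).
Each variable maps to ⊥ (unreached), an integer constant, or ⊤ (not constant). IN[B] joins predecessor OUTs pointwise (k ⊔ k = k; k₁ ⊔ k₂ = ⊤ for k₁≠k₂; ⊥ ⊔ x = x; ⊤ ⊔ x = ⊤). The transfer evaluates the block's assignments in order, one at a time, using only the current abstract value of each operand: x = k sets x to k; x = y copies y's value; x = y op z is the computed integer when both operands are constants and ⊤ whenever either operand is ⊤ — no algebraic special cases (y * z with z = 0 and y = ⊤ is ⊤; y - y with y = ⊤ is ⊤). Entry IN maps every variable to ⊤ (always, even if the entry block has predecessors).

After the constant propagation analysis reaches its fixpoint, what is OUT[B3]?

Converged values:
  B0:  IN=(all ⊤)  OUT=(all ⊤)
  B1:  IN=(all ⊤)  OUT=(all ⊤)
  B2:  IN=(all ⊤)  OUT=(all ⊤)
  B3:  IN=(all ⊤)  OUT={f:1; rest ⊤}
  B4:  IN=(all ⊤)  OUT=(all ⊤)
  B5:  IN=(all ⊤)  OUT=(all ⊤)

Merge at B3: IN[B3] = OUT[B2] = {a: ⊤, b: ⊤, c: ⊤, d: ⊤, e: ⊤, f: ⊤}
Applying B3's transfer function to that IN value gives OUT[B3] (row B3 above).

Answer: {a: ⊤, b: ⊤, c: ⊤, d: ⊤, e: ⊤, f: 1}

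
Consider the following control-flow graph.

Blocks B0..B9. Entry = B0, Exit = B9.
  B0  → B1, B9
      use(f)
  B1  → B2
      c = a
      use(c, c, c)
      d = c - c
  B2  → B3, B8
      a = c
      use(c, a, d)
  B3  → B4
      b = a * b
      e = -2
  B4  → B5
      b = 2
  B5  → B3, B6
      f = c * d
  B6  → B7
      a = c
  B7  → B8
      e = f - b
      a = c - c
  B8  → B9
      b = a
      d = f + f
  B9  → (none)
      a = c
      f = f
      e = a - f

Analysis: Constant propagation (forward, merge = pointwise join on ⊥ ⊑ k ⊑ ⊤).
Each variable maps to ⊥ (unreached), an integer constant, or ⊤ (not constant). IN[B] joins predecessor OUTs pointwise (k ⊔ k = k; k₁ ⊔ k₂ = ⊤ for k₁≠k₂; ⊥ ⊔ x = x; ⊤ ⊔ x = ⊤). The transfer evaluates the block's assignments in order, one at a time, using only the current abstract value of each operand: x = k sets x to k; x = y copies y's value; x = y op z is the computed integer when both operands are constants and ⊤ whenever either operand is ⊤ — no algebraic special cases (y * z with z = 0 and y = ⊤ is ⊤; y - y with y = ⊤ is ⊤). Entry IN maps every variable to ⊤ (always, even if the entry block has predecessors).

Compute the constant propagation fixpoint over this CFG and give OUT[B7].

Per-block solution:
  B0:   IN=(all ⊤)   OUT=(all ⊤)
  B1:   IN=(all ⊤)   OUT=(all ⊤)
  B2:   IN=(all ⊤)   OUT=(all ⊤)
  B3:   IN=(all ⊤)   OUT={e:-2; rest ⊤}
  B4:   IN={e:-2; rest ⊤}   OUT={b:2, e:-2; rest ⊤}
  B5:   IN={b:2, e:-2; rest ⊤}   OUT={b:2, e:-2; rest ⊤}
  B6:   IN={b:2, e:-2; rest ⊤}   OUT={b:2, e:-2; rest ⊤}
  B7:   IN={b:2, e:-2; rest ⊤}   OUT={b:2; rest ⊤}
  B8:   IN=(all ⊤)   OUT=(all ⊤)
  B9:   IN=(all ⊤)   OUT=(all ⊤)

Merge at B7: IN[B7] = OUT[B6] = {a: ⊤, b: 2, c: ⊤, d: ⊤, e: -2, f: ⊤}
Applying B7's transfer function to that IN value gives OUT[B7] (row B7 above).

Answer: {a: ⊤, b: 2, c: ⊤, d: ⊤, e: ⊤, f: ⊤}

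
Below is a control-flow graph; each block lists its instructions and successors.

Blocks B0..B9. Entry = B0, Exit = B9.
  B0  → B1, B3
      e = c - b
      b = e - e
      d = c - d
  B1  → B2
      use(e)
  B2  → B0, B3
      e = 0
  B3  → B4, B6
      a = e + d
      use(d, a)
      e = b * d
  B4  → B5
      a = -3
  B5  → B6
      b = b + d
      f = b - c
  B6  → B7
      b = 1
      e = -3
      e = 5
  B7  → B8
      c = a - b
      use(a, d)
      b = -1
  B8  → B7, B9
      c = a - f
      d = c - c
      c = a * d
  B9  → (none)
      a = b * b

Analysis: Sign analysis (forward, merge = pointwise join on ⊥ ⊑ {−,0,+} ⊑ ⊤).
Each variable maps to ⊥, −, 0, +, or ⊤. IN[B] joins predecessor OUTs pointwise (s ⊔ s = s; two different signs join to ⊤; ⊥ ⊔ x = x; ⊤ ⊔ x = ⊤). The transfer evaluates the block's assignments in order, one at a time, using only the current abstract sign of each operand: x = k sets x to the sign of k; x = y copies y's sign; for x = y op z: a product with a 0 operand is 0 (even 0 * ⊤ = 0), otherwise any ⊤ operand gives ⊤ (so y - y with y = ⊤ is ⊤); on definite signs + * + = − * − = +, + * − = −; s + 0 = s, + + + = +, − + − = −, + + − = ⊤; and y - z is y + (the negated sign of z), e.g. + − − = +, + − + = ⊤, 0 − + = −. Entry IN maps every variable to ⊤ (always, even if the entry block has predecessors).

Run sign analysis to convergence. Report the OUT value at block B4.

Answer: {a: -, b: ⊤, c: ⊤, d: ⊤, e: ⊤, f: ⊤}

Working:
Per-block solution:
  B0:   IN=(all ⊤)   OUT=(all ⊤)
  B1:   IN=(all ⊤)   OUT=(all ⊤)
  B2:   IN=(all ⊤)   OUT={e:0; rest ⊤}
  B3:   IN=(all ⊤)   OUT=(all ⊤)
  B4:   IN=(all ⊤)   OUT={a:-; rest ⊤}
  B5:   IN={a:-; rest ⊤}   OUT={a:-; rest ⊤}
  B6:   IN=(all ⊤)   OUT={b:+, e:+; rest ⊤}
  B7:   IN={e:+; rest ⊤}   OUT={b:-, e:+; rest ⊤}
  B8:   IN={b:-, e:+; rest ⊤}   OUT={b:-, e:+; rest ⊤}
  B9:   IN={b:-, e:+; rest ⊤}   OUT={a:+, b:-, e:+; rest ⊤}

Merge at B4: IN[B4] = OUT[B3] = {a: ⊤, b: ⊤, c: ⊤, d: ⊤, e: ⊤, f: ⊤}
Applying B4's transfer function to that IN value gives OUT[B4] (row B4 above).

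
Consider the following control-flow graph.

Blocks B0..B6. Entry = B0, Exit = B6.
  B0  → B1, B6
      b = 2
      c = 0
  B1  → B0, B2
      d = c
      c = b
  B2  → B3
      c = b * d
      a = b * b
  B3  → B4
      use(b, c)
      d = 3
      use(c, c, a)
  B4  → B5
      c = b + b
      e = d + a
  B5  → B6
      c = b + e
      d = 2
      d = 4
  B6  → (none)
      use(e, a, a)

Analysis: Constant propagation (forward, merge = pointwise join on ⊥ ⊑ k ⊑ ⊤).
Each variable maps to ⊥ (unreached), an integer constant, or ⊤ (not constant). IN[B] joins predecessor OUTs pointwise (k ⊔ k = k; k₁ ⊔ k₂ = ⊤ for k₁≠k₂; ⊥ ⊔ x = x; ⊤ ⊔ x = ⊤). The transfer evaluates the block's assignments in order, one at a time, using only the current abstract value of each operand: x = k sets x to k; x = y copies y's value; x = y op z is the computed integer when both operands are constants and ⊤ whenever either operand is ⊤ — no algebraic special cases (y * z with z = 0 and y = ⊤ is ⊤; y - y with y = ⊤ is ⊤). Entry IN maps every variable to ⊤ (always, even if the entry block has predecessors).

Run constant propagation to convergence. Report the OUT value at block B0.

Fixpoint table:
  B0: | IN=(all ⊤) | OUT={b:2, c:0; rest ⊤}
  B1: | IN={b:2, c:0; rest ⊤} | OUT={b:2, c:2, d:0; rest ⊤}
  B2: | IN={b:2, c:2, d:0; rest ⊤} | OUT={a:4, b:2, c:0, d:0; rest ⊤}
  B3: | IN={a:4, b:2, c:0, d:0; rest ⊤} | OUT={a:4, b:2, c:0, d:3; rest ⊤}
  B4: | IN={a:4, b:2, c:0, d:3; rest ⊤} | OUT={a:4, b:2, c:4, d:3, e:7; rest ⊤}
  B5: | IN={a:4, b:2, c:4, d:3, e:7; rest ⊤} | OUT={a:4, b:2, c:9, d:4, e:7; rest ⊤}
  B6: | IN={b:2; rest ⊤} | OUT={b:2; rest ⊤}

Merge at B0 (entry node, so the boundary value (all ⊤) is joined with the incoming edge(s)): IN[B0] = (all ⊤) ⊔ OUT[B1] = {a: ⊤, b: ⊤, c: ⊤, d: ⊤, e: ⊤, f: ⊤}
Applying B0's transfer function to that IN value gives OUT[B0] (row B0 above).

Answer: {a: ⊤, b: 2, c: 0, d: ⊤, e: ⊤, f: ⊤}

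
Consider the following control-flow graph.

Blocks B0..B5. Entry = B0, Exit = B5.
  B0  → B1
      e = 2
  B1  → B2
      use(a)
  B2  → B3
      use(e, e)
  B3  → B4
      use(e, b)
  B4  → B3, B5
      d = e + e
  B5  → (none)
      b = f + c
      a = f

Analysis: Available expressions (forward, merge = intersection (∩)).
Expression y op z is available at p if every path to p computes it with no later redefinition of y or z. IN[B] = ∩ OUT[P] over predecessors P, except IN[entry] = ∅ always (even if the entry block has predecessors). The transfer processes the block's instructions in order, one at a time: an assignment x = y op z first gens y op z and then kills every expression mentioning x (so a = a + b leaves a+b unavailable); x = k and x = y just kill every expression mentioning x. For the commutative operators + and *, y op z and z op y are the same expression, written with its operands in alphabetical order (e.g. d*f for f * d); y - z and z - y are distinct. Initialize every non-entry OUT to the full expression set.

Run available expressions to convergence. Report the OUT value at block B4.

Per-block solution:
  B0:   IN={}   OUT={}
  B1:   IN={}   OUT={}
  B2:   IN={}   OUT={}
  B3:   IN={}   OUT={}
  B4:   IN={}   OUT={e+e}
  B5:   IN={e+e}   OUT={c+f, e+e}

Merge at B4: IN[B4] = OUT[B3] = {}
Applying B4's transfer function to that IN value gives OUT[B4] (row B4 above).

Answer: {e+e}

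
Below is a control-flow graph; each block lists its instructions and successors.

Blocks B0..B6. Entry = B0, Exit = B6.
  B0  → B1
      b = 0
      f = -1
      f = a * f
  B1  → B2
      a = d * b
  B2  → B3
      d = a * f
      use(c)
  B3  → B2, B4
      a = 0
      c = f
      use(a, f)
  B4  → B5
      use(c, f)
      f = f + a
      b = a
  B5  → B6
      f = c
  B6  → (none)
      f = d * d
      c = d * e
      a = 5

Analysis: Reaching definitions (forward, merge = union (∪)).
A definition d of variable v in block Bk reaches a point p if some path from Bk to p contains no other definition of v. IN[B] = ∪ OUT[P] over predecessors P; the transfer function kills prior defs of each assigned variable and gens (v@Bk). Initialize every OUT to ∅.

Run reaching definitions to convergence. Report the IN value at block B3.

Answer: {a@B1, a@B3, b@B0, c@B3, d@B2, f@B0}

Trace:
Converged values:
  B0: | IN={} | OUT={b@B0, f@B0}
  B1: | IN={b@B0, f@B0} | OUT={a@B1, b@B0, f@B0}
  B2: | IN={a@B1, a@B3, b@B0, c@B3, d@B2, f@B0} | OUT={a@B1, a@B3, b@B0, c@B3, d@B2, f@B0}
  B3: | IN={a@B1, a@B3, b@B0, c@B3, d@B2, f@B0} | OUT={a@B3, b@B0, c@B3, d@B2, f@B0}
  B4: | IN={a@B3, b@B0, c@B3, d@B2, f@B0} | OUT={a@B3, b@B4, c@B3, d@B2, f@B4}
  B5: | IN={a@B3, b@B4, c@B3, d@B2, f@B4} | OUT={a@B3, b@B4, c@B3, d@B2, f@B5}
  B6: | IN={a@B3, b@B4, c@B3, d@B2, f@B5} | OUT={a@B6, b@B4, c@B6, d@B2, f@B6}

Merge at B3: IN[B3] = OUT[B2] = {a@B1, a@B3, b@B0, c@B3, d@B2, f@B0}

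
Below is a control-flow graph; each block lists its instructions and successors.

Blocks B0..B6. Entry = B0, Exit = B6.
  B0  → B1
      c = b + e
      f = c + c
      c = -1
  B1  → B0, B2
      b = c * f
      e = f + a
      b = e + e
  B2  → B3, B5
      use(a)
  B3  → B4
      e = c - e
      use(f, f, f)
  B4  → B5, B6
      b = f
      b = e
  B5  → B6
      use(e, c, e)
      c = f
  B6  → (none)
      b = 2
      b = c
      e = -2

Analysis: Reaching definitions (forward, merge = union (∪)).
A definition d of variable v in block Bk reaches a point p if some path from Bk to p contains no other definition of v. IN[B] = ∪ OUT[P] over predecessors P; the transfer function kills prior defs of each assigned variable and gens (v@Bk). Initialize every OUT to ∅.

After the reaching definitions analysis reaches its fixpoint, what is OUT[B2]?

Answer: {b@B1, c@B0, e@B1, f@B0}

Derivation:
Converged values:
  B0:  IN={b@B1, c@B0, e@B1, f@B0}  OUT={b@B1, c@B0, e@B1, f@B0}
  B1:  IN={b@B1, c@B0, e@B1, f@B0}  OUT={b@B1, c@B0, e@B1, f@B0}
  B2:  IN={b@B1, c@B0, e@B1, f@B0}  OUT={b@B1, c@B0, e@B1, f@B0}
  B3:  IN={b@B1, c@B0, e@B1, f@B0}  OUT={b@B1, c@B0, e@B3, f@B0}
  B4:  IN={b@B1, c@B0, e@B3, f@B0}  OUT={b@B4, c@B0, e@B3, f@B0}
  B5:  IN={b@B1, b@B4, c@B0, e@B1, e@B3, f@B0}  OUT={b@B1, b@B4, c@B5, e@B1, e@B3, f@B0}
  B6:  IN={b@B1, b@B4, c@B0, c@B5, e@B1, e@B3, f@B0}  OUT={b@B6, c@B0, c@B5, e@B6, f@B0}

Merge at B2: IN[B2] = OUT[B1] = {b@B1, c@B0, e@B1, f@B0}
Applying B2's transfer function to that IN value gives OUT[B2] (row B2 above).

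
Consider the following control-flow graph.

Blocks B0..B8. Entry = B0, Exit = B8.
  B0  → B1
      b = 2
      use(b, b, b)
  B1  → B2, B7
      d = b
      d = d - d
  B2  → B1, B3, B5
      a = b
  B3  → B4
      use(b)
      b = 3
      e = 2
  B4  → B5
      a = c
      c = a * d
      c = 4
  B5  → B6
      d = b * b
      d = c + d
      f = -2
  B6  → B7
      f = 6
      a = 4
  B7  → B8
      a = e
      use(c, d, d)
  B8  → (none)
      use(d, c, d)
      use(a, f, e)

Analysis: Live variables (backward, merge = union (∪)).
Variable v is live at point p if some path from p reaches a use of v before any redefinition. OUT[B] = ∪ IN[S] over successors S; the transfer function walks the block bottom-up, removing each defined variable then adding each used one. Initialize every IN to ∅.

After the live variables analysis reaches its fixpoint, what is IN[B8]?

Answer: {a, c, d, e, f}

Derivation:
Per-block solution:
  B0: | IN={c, e, f} | OUT={b, c, e, f}
  B1: | IN={b, c, e, f} | OUT={b, c, d, e, f}
  B2: | IN={b, c, d, e, f} | OUT={b, c, d, e, f}
  B3: | IN={b, c, d} | OUT={b, c, d, e}
  B4: | IN={b, c, d, e} | OUT={b, c, e}
  B5: | IN={b, c, e} | OUT={c, d, e}
  B6: | IN={c, d, e} | OUT={c, d, e, f}
  B7: | IN={c, d, e, f} | OUT={a, c, d, e, f}
  B8: | IN={a, c, d, e, f} | OUT={}

B8 is the boundary node: OUT[B8] = {}
Applying B8's transfer function to that OUT value gives IN[B8] (row B8 above).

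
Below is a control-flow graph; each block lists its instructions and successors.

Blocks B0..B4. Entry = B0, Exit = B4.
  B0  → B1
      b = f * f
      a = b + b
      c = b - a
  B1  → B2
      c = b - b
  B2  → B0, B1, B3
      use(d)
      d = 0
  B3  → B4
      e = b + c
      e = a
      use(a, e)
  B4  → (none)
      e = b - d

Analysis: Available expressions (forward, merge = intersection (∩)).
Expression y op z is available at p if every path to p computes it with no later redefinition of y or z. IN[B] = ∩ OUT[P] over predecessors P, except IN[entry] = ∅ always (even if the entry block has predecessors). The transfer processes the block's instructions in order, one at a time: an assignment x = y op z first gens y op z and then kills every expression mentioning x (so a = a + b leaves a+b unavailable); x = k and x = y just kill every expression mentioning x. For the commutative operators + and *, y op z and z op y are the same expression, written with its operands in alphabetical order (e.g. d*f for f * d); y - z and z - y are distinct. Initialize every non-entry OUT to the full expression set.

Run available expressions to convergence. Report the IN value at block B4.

Fixpoint table:
  B0: | IN={} | OUT={b+b, b-a, f*f}
  B1: | IN={b+b, b-a, f*f} | OUT={b+b, b-a, b-b, f*f}
  B2: | IN={b+b, b-a, b-b, f*f} | OUT={b+b, b-a, b-b, f*f}
  B3: | IN={b+b, b-a, b-b, f*f} | OUT={b+b, b+c, b-a, b-b, f*f}
  B4: | IN={b+b, b+c, b-a, b-b, f*f} | OUT={b+b, b+c, b-a, b-b, b-d, f*f}

Merge at B4: IN[B4] = OUT[B3] = {b+b, b+c, b-a, b-b, f*f}

Answer: {b+b, b+c, b-a, b-b, f*f}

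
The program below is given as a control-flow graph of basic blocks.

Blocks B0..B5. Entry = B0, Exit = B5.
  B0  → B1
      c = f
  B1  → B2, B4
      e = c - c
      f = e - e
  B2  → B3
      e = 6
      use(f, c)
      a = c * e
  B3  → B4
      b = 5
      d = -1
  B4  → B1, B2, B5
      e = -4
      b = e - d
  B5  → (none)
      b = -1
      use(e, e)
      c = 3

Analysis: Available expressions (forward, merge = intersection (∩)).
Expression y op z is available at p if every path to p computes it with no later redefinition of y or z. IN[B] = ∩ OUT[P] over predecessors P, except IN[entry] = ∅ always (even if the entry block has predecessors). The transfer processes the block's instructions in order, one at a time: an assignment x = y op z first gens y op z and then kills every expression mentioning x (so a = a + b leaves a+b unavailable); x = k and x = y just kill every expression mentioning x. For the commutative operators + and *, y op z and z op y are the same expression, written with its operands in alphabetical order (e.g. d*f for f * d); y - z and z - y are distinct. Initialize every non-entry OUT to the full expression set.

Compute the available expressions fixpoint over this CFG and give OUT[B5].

Answer: {e-d}

Working:
Fixpoint table:
  B0:  IN={}  OUT={}
  B1:  IN={}  OUT={c-c, e-e}
  B2:  IN={c-c}  OUT={c*e, c-c}
  B3:  IN={c*e, c-c}  OUT={c*e, c-c}
  B4:  IN={c-c}  OUT={c-c, e-d}
  B5:  IN={c-c, e-d}  OUT={e-d}

Merge at B5: IN[B5] = OUT[B4] = {c-c, e-d}
Applying B5's transfer function to that IN value gives OUT[B5] (row B5 above).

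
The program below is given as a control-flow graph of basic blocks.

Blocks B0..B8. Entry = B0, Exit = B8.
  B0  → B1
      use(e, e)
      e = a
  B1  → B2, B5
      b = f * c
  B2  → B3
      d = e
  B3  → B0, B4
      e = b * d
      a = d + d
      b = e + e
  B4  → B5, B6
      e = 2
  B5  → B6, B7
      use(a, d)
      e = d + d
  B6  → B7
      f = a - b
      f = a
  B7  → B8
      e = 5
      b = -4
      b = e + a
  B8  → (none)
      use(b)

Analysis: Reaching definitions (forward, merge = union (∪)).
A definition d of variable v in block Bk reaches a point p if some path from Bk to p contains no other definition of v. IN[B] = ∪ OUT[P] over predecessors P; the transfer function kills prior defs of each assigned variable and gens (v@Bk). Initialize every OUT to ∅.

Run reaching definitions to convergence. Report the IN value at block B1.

Converged values:
  B0: | IN={a@B3, b@B3, d@B2, e@B3} | OUT={a@B3, b@B3, d@B2, e@B0}
  B1: | IN={a@B3, b@B3, d@B2, e@B0} | OUT={a@B3, b@B1, d@B2, e@B0}
  B2: | IN={a@B3, b@B1, d@B2, e@B0} | OUT={a@B3, b@B1, d@B2, e@B0}
  B3: | IN={a@B3, b@B1, d@B2, e@B0} | OUT={a@B3, b@B3, d@B2, e@B3}
  B4: | IN={a@B3, b@B3, d@B2, e@B3} | OUT={a@B3, b@B3, d@B2, e@B4}
  B5: | IN={a@B3, b@B1, b@B3, d@B2, e@B0, e@B4} | OUT={a@B3, b@B1, b@B3, d@B2, e@B5}
  B6: | IN={a@B3, b@B1, b@B3, d@B2, e@B4, e@B5} | OUT={a@B3, b@B1, b@B3, d@B2, e@B4, e@B5, f@B6}
  B7: | IN={a@B3, b@B1, b@B3, d@B2, e@B4, e@B5, f@B6} | OUT={a@B3, b@B7, d@B2, e@B7, f@B6}
  B8: | IN={a@B3, b@B7, d@B2, e@B7, f@B6} | OUT={a@B3, b@B7, d@B2, e@B7, f@B6}

Merge at B1: IN[B1] = OUT[B0] = {a@B3, b@B3, d@B2, e@B0}

Answer: {a@B3, b@B3, d@B2, e@B0}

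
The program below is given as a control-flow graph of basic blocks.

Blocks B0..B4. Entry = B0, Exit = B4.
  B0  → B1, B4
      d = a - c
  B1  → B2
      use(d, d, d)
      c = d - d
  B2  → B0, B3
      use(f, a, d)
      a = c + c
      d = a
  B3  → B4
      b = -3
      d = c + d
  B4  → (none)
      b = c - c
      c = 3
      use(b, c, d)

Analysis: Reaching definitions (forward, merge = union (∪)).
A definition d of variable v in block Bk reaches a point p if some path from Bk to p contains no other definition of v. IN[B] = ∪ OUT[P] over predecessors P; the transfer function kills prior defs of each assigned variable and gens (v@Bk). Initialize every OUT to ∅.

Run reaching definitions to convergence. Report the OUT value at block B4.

Answer: {a@B2, b@B4, c@B4, d@B0, d@B3}

Trace:
Converged values:
  B0: | IN={a@B2, c@B1, d@B2} | OUT={a@B2, c@B1, d@B0}
  B1: | IN={a@B2, c@B1, d@B0} | OUT={a@B2, c@B1, d@B0}
  B2: | IN={a@B2, c@B1, d@B0} | OUT={a@B2, c@B1, d@B2}
  B3: | IN={a@B2, c@B1, d@B2} | OUT={a@B2, b@B3, c@B1, d@B3}
  B4: | IN={a@B2, b@B3, c@B1, d@B0, d@B3} | OUT={a@B2, b@B4, c@B4, d@B0, d@B3}

Merge at B4: IN[B4] = OUT[B0] ⊔ OUT[B3] = {a@B2, b@B3, c@B1, d@B0, d@B3}
Applying B4's transfer function to that IN value gives OUT[B4] (row B4 above).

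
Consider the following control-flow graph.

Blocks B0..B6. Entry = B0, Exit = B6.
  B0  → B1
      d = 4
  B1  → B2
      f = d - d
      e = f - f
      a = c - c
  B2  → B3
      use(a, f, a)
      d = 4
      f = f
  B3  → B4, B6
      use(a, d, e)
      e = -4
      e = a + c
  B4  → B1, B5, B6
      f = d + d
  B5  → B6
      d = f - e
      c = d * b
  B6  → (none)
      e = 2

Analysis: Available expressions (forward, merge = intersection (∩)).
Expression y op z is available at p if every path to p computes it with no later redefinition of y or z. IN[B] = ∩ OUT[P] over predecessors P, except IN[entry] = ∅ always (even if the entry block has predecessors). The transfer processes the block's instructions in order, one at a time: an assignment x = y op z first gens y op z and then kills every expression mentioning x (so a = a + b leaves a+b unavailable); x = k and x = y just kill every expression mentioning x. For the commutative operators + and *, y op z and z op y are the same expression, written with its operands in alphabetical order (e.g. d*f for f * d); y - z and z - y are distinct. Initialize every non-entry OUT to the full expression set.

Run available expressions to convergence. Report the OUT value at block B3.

Converged values:
  B0: | IN={} | OUT={}
  B1: | IN={} | OUT={c-c, d-d, f-f}
  B2: | IN={c-c, d-d, f-f} | OUT={c-c}
  B3: | IN={c-c} | OUT={a+c, c-c}
  B4: | IN={a+c, c-c} | OUT={a+c, c-c, d+d}
  B5: | IN={a+c, c-c, d+d} | OUT={b*d, f-e}
  B6: | IN={} | OUT={}

Merge at B3: IN[B3] = OUT[B2] = {c-c}
Applying B3's transfer function to that IN value gives OUT[B3] (row B3 above).

Answer: {a+c, c-c}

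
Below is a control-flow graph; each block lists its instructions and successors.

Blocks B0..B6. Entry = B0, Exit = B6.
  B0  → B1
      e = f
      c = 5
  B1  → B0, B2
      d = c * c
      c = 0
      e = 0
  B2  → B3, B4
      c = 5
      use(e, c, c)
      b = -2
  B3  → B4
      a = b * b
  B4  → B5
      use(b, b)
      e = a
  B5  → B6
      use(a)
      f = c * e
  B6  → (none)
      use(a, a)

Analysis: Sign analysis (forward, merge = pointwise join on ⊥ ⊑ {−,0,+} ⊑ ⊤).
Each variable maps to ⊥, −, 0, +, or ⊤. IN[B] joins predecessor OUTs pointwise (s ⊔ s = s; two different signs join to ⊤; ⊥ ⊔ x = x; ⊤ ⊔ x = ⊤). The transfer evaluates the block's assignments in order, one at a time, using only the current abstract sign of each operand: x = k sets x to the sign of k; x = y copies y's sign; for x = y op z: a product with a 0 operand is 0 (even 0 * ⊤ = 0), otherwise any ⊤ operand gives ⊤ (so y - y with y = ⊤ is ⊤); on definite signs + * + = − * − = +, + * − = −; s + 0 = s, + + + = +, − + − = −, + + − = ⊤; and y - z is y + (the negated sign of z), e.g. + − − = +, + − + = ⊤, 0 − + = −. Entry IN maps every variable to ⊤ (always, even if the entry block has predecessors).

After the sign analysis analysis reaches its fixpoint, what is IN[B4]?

Answer: {a: ⊤, b: -, c: +, d: +, e: 0, f: ⊤}

Working:
Per-block solution:
  B0:   IN=(all ⊤)   OUT={c:+; rest ⊤}
  B1:   IN={c:+; rest ⊤}   OUT={c:0, d:+, e:0; rest ⊤}
  B2:   IN={c:0, d:+, e:0; rest ⊤}   OUT={b:-, c:+, d:+, e:0; rest ⊤}
  B3:   IN={b:-, c:+, d:+, e:0; rest ⊤}   OUT={a:+, b:-, c:+, d:+, e:0; rest ⊤}
  B4:   IN={b:-, c:+, d:+, e:0; rest ⊤}   OUT={b:-, c:+, d:+; rest ⊤}
  B5:   IN={b:-, c:+, d:+; rest ⊤}   OUT={b:-, c:+, d:+; rest ⊤}
  B6:   IN={b:-, c:+, d:+; rest ⊤}   OUT={b:-, c:+, d:+; rest ⊤}

Merge at B4: IN[B4] = OUT[B2] ⊔ OUT[B3] = {a: ⊤, b: -, c: +, d: +, e: 0, f: ⊤}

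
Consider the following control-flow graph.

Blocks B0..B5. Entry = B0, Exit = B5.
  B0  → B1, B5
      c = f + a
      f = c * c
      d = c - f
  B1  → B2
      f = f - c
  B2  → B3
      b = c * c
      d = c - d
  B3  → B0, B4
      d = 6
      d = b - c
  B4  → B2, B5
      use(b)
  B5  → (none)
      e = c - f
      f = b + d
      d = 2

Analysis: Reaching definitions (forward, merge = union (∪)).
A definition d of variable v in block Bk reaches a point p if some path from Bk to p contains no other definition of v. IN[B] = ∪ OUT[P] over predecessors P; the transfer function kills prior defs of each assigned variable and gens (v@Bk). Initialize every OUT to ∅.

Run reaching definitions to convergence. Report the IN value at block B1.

Answer: {b@B2, c@B0, d@B0, f@B0}

Working:
Converged values:
  B0:   IN={b@B2, c@B0, d@B3, f@B1}   OUT={b@B2, c@B0, d@B0, f@B0}
  B1:   IN={b@B2, c@B0, d@B0, f@B0}   OUT={b@B2, c@B0, d@B0, f@B1}
  B2:   IN={b@B2, c@B0, d@B0, d@B3, f@B1}   OUT={b@B2, c@B0, d@B2, f@B1}
  B3:   IN={b@B2, c@B0, d@B2, f@B1}   OUT={b@B2, c@B0, d@B3, f@B1}
  B4:   IN={b@B2, c@B0, d@B3, f@B1}   OUT={b@B2, c@B0, d@B3, f@B1}
  B5:   IN={b@B2, c@B0, d@B0, d@B3, f@B0, f@B1}   OUT={b@B2, c@B0, d@B5, e@B5, f@B5}

Merge at B1: IN[B1] = OUT[B0] = {b@B2, c@B0, d@B0, f@B0}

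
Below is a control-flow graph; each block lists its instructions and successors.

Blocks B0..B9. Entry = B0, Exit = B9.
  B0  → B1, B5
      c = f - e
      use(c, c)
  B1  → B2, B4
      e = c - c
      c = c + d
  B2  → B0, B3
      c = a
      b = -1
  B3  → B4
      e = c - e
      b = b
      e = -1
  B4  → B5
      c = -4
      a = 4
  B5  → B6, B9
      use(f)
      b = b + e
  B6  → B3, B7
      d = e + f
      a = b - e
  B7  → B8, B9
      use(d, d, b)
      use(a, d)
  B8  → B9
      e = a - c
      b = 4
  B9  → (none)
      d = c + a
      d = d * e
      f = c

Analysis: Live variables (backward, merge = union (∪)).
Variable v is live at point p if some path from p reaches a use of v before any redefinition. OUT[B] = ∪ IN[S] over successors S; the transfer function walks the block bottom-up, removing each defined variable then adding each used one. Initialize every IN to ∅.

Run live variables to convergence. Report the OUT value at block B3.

Fixpoint table:
  B0:  IN={a, b, d, e, f}  OUT={a, b, c, d, e, f}
  B1:  IN={a, b, c, d, f}  OUT={a, b, d, e, f}
  B2:  IN={a, d, e, f}  OUT={a, b, c, d, e, f}
  B3:  IN={b, c, e, f}  OUT={b, e, f}
  B4:  IN={b, e, f}  OUT={a, b, c, e, f}
  B5:  IN={a, b, c, e, f}  OUT={a, b, c, e, f}
  B6:  IN={b, c, e, f}  OUT={a, b, c, d, e, f}
  B7:  IN={a, b, c, d, e}  OUT={a, c, e}
  B8:  IN={a, c}  OUT={a, c, e}
  B9:  IN={a, c, e}  OUT={}

Merge at B3: OUT[B3] = IN[B4] = {b, e, f}

Answer: {b, e, f}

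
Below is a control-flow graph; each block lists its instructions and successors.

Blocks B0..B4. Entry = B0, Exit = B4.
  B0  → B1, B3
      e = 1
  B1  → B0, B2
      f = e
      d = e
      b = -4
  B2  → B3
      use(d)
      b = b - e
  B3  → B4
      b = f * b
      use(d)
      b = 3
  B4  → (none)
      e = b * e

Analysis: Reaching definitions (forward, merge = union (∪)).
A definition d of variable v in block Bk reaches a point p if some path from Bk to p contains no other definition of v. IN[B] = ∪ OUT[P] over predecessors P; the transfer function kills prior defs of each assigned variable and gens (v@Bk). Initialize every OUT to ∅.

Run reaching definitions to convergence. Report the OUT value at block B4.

Fixpoint table:
  B0:   IN={b@B1, d@B1, e@B0, f@B1}   OUT={b@B1, d@B1, e@B0, f@B1}
  B1:   IN={b@B1, d@B1, e@B0, f@B1}   OUT={b@B1, d@B1, e@B0, f@B1}
  B2:   IN={b@B1, d@B1, e@B0, f@B1}   OUT={b@B2, d@B1, e@B0, f@B1}
  B3:   IN={b@B1, b@B2, d@B1, e@B0, f@B1}   OUT={b@B3, d@B1, e@B0, f@B1}
  B4:   IN={b@B3, d@B1, e@B0, f@B1}   OUT={b@B3, d@B1, e@B4, f@B1}

Merge at B4: IN[B4] = OUT[B3] = {b@B3, d@B1, e@B0, f@B1}
Applying B4's transfer function to that IN value gives OUT[B4] (row B4 above).

Answer: {b@B3, d@B1, e@B4, f@B1}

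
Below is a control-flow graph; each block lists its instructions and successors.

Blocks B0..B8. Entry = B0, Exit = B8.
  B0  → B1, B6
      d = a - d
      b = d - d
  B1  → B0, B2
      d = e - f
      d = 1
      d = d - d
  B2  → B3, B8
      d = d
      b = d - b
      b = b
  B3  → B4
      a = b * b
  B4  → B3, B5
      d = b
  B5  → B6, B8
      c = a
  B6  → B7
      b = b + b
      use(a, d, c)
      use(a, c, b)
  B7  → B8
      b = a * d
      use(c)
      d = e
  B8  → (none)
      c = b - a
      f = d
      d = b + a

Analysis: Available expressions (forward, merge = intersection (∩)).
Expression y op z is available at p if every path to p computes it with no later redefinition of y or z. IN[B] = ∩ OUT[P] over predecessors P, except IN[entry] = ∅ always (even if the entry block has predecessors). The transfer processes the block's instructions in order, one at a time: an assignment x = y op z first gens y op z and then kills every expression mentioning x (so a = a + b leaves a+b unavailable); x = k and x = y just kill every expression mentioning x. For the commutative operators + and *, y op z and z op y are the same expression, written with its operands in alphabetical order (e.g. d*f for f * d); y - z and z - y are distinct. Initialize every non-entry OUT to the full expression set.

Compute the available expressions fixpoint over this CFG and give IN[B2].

Per-block solution:
  B0:  IN={}  OUT={d-d}
  B1:  IN={d-d}  OUT={e-f}
  B2:  IN={e-f}  OUT={e-f}
  B3:  IN={e-f}  OUT={b*b, e-f}
  B4:  IN={b*b, e-f}  OUT={b*b, e-f}
  B5:  IN={b*b, e-f}  OUT={b*b, e-f}
  B6:  IN={}  OUT={}
  B7:  IN={}  OUT={}
  B8:  IN={}  OUT={a+b, b-a}

Merge at B2: IN[B2] = OUT[B1] = {e-f}

Answer: {e-f}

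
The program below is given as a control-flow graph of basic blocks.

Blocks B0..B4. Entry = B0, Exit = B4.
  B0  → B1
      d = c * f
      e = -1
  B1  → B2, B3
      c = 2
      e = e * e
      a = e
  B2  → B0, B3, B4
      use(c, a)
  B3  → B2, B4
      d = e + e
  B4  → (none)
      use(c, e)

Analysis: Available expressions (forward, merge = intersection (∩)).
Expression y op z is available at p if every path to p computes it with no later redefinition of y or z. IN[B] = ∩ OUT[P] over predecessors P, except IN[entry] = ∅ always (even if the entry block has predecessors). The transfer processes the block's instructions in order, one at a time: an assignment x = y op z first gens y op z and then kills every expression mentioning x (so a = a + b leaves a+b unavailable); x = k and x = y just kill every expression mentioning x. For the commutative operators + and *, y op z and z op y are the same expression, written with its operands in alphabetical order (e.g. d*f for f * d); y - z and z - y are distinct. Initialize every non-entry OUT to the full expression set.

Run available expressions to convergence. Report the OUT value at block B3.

Fixpoint table:
  B0:   IN={}   OUT={c*f}
  B1:   IN={c*f}   OUT={}
  B2:   IN={}   OUT={}
  B3:   IN={}   OUT={e+e}
  B4:   IN={}   OUT={}

Merge at B3: IN[B3] = OUT[B1] ∩ OUT[B2] = {}
Applying B3's transfer function to that IN value gives OUT[B3] (row B3 above).

Answer: {e+e}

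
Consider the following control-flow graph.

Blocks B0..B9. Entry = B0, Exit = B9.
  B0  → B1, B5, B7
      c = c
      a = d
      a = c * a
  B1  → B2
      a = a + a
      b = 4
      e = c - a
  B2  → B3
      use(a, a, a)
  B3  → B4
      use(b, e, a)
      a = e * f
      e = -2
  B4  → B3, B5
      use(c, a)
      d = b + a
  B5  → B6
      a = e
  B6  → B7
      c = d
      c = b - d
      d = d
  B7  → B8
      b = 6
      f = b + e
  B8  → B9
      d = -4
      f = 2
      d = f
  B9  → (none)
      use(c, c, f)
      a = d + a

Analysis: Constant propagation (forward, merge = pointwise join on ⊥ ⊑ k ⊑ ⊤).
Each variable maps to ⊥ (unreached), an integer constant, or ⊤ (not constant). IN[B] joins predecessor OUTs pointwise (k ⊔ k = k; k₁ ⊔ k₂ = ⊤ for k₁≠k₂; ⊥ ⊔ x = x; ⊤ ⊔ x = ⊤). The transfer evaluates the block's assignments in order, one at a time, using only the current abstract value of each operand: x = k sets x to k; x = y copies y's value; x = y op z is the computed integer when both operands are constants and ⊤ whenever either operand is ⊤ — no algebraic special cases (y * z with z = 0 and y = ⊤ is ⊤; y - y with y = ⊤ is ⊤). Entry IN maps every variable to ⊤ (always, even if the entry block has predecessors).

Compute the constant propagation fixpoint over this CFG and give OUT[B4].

Answer: {a: ⊤, b: 4, c: ⊤, d: ⊤, e: -2, f: ⊤}

Working:
Fixpoint table:
  B0: | IN=(all ⊤) | OUT=(all ⊤)
  B1: | IN=(all ⊤) | OUT={b:4; rest ⊤}
  B2: | IN={b:4; rest ⊤} | OUT={b:4; rest ⊤}
  B3: | IN={b:4; rest ⊤} | OUT={b:4, e:-2; rest ⊤}
  B4: | IN={b:4, e:-2; rest ⊤} | OUT={b:4, e:-2; rest ⊤}
  B5: | IN=(all ⊤) | OUT=(all ⊤)
  B6: | IN=(all ⊤) | OUT=(all ⊤)
  B7: | IN=(all ⊤) | OUT={b:6; rest ⊤}
  B8: | IN={b:6; rest ⊤} | OUT={b:6, d:2, f:2; rest ⊤}
  B9: | IN={b:6, d:2, f:2; rest ⊤} | OUT={b:6, d:2, f:2; rest ⊤}

Merge at B4: IN[B4] = OUT[B3] = {a: ⊤, b: 4, c: ⊤, d: ⊤, e: -2, f: ⊤}
Applying B4's transfer function to that IN value gives OUT[B4] (row B4 above).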